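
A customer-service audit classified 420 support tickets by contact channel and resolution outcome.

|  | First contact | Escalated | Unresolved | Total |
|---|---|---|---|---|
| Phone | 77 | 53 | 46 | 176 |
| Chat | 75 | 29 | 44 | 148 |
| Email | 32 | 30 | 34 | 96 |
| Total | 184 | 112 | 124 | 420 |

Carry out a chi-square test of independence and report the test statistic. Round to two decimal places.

Grand total N = 420.
Expected counts (row total × column total / N):
  Phone, First contact: 176×184/420 = 77.105
  Phone, Escalated: 176×112/420 = 46.933
  Phone, Unresolved: 176×124/420 = 51.962
  Chat, First contact: 148×184/420 = 64.838
  Chat, Escalated: 148×112/420 = 39.467
  Chat, Unresolved: 148×124/420 = 43.695
  Email, First contact: 96×184/420 = 42.057
  Email, Escalated: 96×112/420 = 25.600
  Email, Unresolved: 96×124/420 = 28.343
Contributions (O − E)²/E:
  (77 − 77.105)²/77.105 = 0.0001
  (53 − 46.933)²/46.933 = 0.7843
  (46 − 51.962)²/51.962 = 0.6841
  (75 − 64.838)²/64.838 = 1.5927
  (29 − 39.467)²/39.467 = 2.7759
  (44 − 43.695)²/43.695 = 0.0021
  (32 − 42.057)²/42.057 = 2.4049
  (30 − 25.600)²/25.600 = 0.7562
  (34 − 28.343)²/28.343 = 1.1291
χ² = 0.0001 + 0.7843 + 0.6841 + 1.5927 + 2.7759 + 0.0021 + 2.4049 + 0.7562 + 1.1291 = 10.13

10.13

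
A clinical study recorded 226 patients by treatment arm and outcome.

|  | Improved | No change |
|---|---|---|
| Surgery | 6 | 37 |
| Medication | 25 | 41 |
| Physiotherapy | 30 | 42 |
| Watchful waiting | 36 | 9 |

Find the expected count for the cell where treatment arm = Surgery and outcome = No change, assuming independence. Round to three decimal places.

Row total (Surgery) = 43; column total (No change) = 129; grand total N = 226.
Expected count = (row total × column total) / N = 43 × 129 / 226 = 24.544.

24.544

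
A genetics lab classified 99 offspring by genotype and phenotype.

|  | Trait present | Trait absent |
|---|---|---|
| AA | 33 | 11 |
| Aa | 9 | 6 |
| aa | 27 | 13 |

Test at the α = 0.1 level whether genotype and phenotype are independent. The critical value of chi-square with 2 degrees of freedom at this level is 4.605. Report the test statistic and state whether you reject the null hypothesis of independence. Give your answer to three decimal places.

1.345; fail to reject H₀

Row totals: 44, 15, 40. Column totals: 69, 30. Grand total N = 99.
Expected counts (row total × column total / N):
  AA, Trait present: 44×69/99 = 30.6667
  AA, Trait absent: 44×30/99 = 13.3333
  Aa, Trait present: 15×69/99 = 10.4545
  Aa, Trait absent: 15×30/99 = 4.5455
  aa, Trait present: 40×69/99 = 27.8788
  aa, Trait absent: 40×30/99 = 12.1212
Contributions (O − E)²/E:
  (33 − 30.6667)²/30.6667 = 0.1775
  (11 − 13.3333)²/13.3333 = 0.4083
  (9 − 10.4545)²/10.4545 = 0.2024
  (6 − 4.5455)²/4.5455 = 0.4654
  (27 − 27.8788)²/27.8788 = 0.0277
  (13 − 12.1212)²/12.1212 = 0.0637
χ² = 0.1775 + 0.4083 + 0.2024 + 0.4654 + 0.0277 + 0.0637 = 1.345
df = (3−1)(2−1) = 2. Since 1.345 < 4.605, fail to reject the null hypothesis of independence at α = 0.1.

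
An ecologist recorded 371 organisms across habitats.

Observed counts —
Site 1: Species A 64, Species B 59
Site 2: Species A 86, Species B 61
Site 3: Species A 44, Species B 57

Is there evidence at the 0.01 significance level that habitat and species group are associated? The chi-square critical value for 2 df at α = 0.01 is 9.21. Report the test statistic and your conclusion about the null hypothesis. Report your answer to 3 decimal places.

5.360; fail to reject H₀

Row totals: 123, 147, 101. Column totals: 194, 177. Grand total N = 371.
Expected counts (row total × column total / N):
  Site 1, Species A: 123×194/371 = 64.3181
  Site 1, Species B: 123×177/371 = 58.6819
  Site 2, Species A: 147×194/371 = 76.8679
  Site 2, Species B: 147×177/371 = 70.1321
  Site 3, Species A: 101×194/371 = 52.8140
  Site 3, Species B: 101×177/371 = 48.1860
Contributions (O − E)²/E:
  (64 − 64.3181)²/64.3181 = 0.0016
  (59 − 58.6819)²/58.6819 = 0.0017
  (86 − 76.8679)²/76.8679 = 1.0849
  (61 − 70.1321)²/70.1321 = 1.1891
  (44 − 52.8140)²/52.8140 = 1.4709
  (57 − 48.1860)²/48.1860 = 1.6122
χ² = 0.0016 + 0.0017 + 1.0849 + 1.1891 + 1.4709 + 1.6122 = 5.360
df = (3−1)(2−1) = 2. Since 5.360 < 9.21, fail to reject the null hypothesis of independence at α = 0.01.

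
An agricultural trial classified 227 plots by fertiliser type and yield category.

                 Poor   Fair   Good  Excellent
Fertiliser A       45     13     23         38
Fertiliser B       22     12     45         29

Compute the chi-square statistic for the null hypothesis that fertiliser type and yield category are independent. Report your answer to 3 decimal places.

15.766

Row totals: 119, 108. Column totals: 67, 25, 68, 67. Grand total N = 227.
Expected counts (row total × column total / N):
  Fertiliser A, Poor: 119×67/227 = 35.1233
  Fertiliser A, Fair: 119×25/227 = 13.1057
  Fertiliser A, Good: 119×68/227 = 35.6476
  Fertiliser A, Excellent: 119×67/227 = 35.1233
  Fertiliser B, Poor: 108×67/227 = 31.8767
  Fertiliser B, Fair: 108×25/227 = 11.8943
  Fertiliser B, Good: 108×68/227 = 32.3524
  Fertiliser B, Excellent: 108×67/227 = 31.8767
Contributions (O − E)²/E:
  (45 − 35.1233)²/35.1233 = 2.7773
  (13 − 13.1057)²/13.1057 = 0.0009
  (23 − 35.6476)²/35.6476 = 4.4873
  (38 − 35.1233)²/35.1233 = 0.2356
  (22 − 31.8767)²/31.8767 = 3.0602
  (12 − 11.8943)²/11.8943 = 0.0009
  (45 − 32.3524)²/32.3524 = 4.9444
  (29 − 31.8767)²/31.8767 = 0.2596
χ² = 2.7773 + 0.0009 + 4.4873 + 0.2356 + 3.0602 + 0.0009 + 4.9444 + 0.2596 = 15.766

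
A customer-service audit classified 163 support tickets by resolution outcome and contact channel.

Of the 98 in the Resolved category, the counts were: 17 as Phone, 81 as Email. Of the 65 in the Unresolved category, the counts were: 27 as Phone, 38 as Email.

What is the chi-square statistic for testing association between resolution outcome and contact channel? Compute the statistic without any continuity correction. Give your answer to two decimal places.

11.61

Row totals: 98, 65. Column totals: 44, 119. Grand total N = 163.
Expected counts (row total × column total / N):
  Resolved, Phone: 98×44/163 = 26.454
  Resolved, Email: 98×119/163 = 71.546
  Unresolved, Phone: 65×44/163 = 17.546
  Unresolved, Email: 65×119/163 = 47.454
Contributions (O − E)²/E:
  (17 − 26.454)²/26.454 = 3.3786
  (81 − 71.546)²/71.546 = 1.2492
  (27 − 17.546)²/17.546 = 5.0939
  (38 − 47.454)²/47.454 = 1.8835
χ² = 3.3786 + 1.2492 + 5.0939 + 1.8835 = 11.61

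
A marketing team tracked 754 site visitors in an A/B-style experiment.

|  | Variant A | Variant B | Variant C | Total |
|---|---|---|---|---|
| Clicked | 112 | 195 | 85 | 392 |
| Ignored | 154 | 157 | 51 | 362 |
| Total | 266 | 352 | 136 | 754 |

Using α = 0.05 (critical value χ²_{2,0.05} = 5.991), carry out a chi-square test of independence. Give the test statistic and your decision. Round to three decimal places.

Grand total N = 754.
Expected counts (row total × column total / N):
  Clicked, Variant A: 392×266/754 = 138.2918
  Clicked, Variant B: 392×352/754 = 183.0027
  Clicked, Variant C: 392×136/754 = 70.7056
  Ignored, Variant A: 362×266/754 = 127.7082
  Ignored, Variant B: 362×352/754 = 168.9973
  Ignored, Variant C: 362×136/754 = 65.2944
Contributions (O − E)²/E:
  (112 − 138.2918)²/138.2918 = 4.9986
  (195 − 183.0027)²/183.0027 = 0.7865
  (85 − 70.7056)²/70.7056 = 2.8899
  (154 − 127.7082)²/127.7082 = 5.4128
  (157 − 168.9973)²/168.9973 = 0.8517
  (51 − 65.2944)²/65.2944 = 3.1294
χ² = 4.9986 + 0.7865 + 2.8899 + 5.4128 + 0.8517 + 3.1294 = 18.069
df = (2−1)(3−1) = 2. Since 18.069 > 5.991, reject the null hypothesis of independence at α = 0.05.

18.069; reject H₀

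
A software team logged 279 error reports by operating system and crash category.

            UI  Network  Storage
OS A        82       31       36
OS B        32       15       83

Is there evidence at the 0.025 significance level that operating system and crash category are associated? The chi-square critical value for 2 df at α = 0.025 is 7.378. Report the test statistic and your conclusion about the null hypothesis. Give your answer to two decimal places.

44.97; reject H₀

Row totals: 149, 130. Column totals: 114, 46, 119. Grand total N = 279.
Expected counts (row total × column total / N):
  OS A, UI: 149×114/279 = 60.8817
  OS A, Network: 149×46/279 = 24.5663
  OS A, Storage: 149×119/279 = 63.5520
  OS B, UI: 130×114/279 = 53.1183
  OS B, Network: 130×46/279 = 21.4337
  OS B, Storage: 130×119/279 = 55.4480
Contributions (O − E)²/E:
  (82 − 60.8817)²/60.8817 = 7.3254
  (31 − 24.5663)²/24.5663 = 1.6849
  (36 − 63.5520)²/63.5520 = 11.9447
  (32 − 53.1183)²/53.1183 = 8.3960
  (15 − 21.4337)²/21.4337 = 1.9312
  (83 − 55.4480)²/55.4480 = 13.6905
χ² = 7.3254 + 1.6849 + 11.9447 + 8.3960 + 1.9312 + 13.6905 = 44.97
df = (2−1)(3−1) = 2. Since 44.97 > 7.378, reject the null hypothesis of independence at α = 0.025.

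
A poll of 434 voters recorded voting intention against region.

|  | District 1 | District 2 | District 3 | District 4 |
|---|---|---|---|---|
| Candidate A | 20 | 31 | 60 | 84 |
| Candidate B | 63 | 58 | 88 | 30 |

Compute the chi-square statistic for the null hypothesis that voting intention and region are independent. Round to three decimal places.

57.474

Row totals: 195, 239. Column totals: 83, 89, 148, 114. Grand total N = 434.
Expected counts (row total × column total / N):
  Candidate A, District 1: 195×83/434 = 37.2926
  Candidate A, District 2: 195×89/434 = 39.9885
  Candidate A, District 3: 195×148/434 = 66.4977
  Candidate A, District 4: 195×114/434 = 51.2212
  Candidate B, District 1: 239×83/434 = 45.7074
  Candidate B, District 2: 239×89/434 = 49.0115
  Candidate B, District 3: 239×148/434 = 81.5023
  Candidate B, District 4: 239×114/434 = 62.7788
Contributions (O − E)²/E:
  (20 − 37.2926)²/37.2926 = 8.0186
  (31 − 39.9885)²/39.9885 = 2.0204
  (60 − 66.4977)²/66.4977 = 0.6349
  (84 − 51.2212)²/51.2212 = 20.9767
  (63 − 45.7074)²/45.7074 = 6.5424
  (58 − 49.0115)²/49.0115 = 1.6485
  (88 − 81.5023)²/81.5023 = 0.5180
  (30 − 62.7788)²/62.7788 = 17.1148
χ² = 8.0186 + 2.0204 + 0.6349 + 20.9767 + 6.5424 + 1.6485 + 0.5180 + 17.1148 = 57.474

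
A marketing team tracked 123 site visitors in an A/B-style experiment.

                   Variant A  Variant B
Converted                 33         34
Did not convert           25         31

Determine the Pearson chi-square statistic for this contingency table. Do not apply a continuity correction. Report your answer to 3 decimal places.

Row totals: 67, 56. Column totals: 58, 65. Grand total N = 123.
Expected counts (row total × column total / N):
  Converted, Variant A: 67×58/123 = 31.5935
  Converted, Variant B: 67×65/123 = 35.4065
  Did not convert, Variant A: 56×58/123 = 26.4065
  Did not convert, Variant B: 56×65/123 = 29.5935
Contributions (O − E)²/E:
  (33 − 31.5935)²/31.5935 = 0.0626
  (34 − 35.4065)²/35.4065 = 0.0559
  (25 − 26.4065)²/26.4065 = 0.0749
  (31 − 29.5935)²/29.5935 = 0.0668
χ² = 0.0626 + 0.0559 + 0.0749 + 0.0668 = 0.260

0.260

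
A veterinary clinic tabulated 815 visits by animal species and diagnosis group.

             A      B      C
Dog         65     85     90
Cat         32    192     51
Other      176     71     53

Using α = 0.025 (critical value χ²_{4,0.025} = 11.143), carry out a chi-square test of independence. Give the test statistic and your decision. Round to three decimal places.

Row totals: 240, 275, 300. Column totals: 273, 348, 194. Grand total N = 815.
Expected counts (row total × column total / N):
  Dog, A: 240×273/815 = 80.3926
  Dog, B: 240×348/815 = 102.4785
  Dog, C: 240×194/815 = 57.1288
  Cat, A: 275×273/815 = 92.1166
  Cat, B: 275×348/815 = 117.4233
  Cat, C: 275×194/815 = 65.4601
  Other, A: 300×273/815 = 100.4908
  Other, B: 300×348/815 = 128.0982
  Other, C: 300×194/815 = 71.4110
Contributions (O − E)²/E:
  (65 − 80.3926)²/80.3926 = 2.9472
  (85 − 102.4785)²/102.4785 = 2.9811
  (90 − 57.1288)²/57.1288 = 18.9137
  (32 − 92.1166)²/92.1166 = 39.2329
  (192 − 117.4233)²/117.4233 = 47.3644
  (51 − 65.4601)²/65.4601 = 3.1942
  (176 − 100.4908)²/100.4908 = 56.7379
  (71 − 128.0982)²/128.0982 = 25.4508
  (53 − 71.4110)²/71.4110 = 4.7467
χ² = 2.9472 + 2.9811 + 18.9137 + 39.2329 + 47.3644 + 3.1942 + 56.7379 + 25.4508 + 4.7467 = 201.569
df = (3−1)(3−1) = 4. Since 201.569 > 11.143, reject the null hypothesis of independence at α = 0.025.

201.569; reject H₀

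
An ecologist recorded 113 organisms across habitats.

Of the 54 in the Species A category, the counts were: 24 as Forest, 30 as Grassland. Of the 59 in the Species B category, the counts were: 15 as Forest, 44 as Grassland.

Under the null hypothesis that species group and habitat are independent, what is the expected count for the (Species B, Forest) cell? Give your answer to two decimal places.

20.36

Row total (Species B) = 59; column total (Forest) = 39; grand total N = 113.
Expected count = (row total × column total) / N = 59 × 39 / 113 = 20.36.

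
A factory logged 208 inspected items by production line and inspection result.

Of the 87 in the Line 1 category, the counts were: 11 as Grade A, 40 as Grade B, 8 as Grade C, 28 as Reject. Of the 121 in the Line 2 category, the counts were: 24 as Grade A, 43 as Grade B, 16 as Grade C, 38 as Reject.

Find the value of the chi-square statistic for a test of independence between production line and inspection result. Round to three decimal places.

Row totals: 87, 121. Column totals: 35, 83, 24, 66. Grand total N = 208.
Expected counts (row total × column total / N):
  Line 1, Grade A: 87×35/208 = 14.6394
  Line 1, Grade B: 87×83/208 = 34.7163
  Line 1, Grade C: 87×24/208 = 10.0385
  Line 1, Reject: 87×66/208 = 27.6058
  Line 2, Grade A: 121×35/208 = 20.3606
  Line 2, Grade B: 121×83/208 = 48.2837
  Line 2, Grade C: 121×24/208 = 13.9615
  Line 2, Reject: 121×66/208 = 38.3942
Contributions (O − E)²/E:
  (11 − 14.6394)²/14.6394 = 0.9048
  (40 − 34.7163)²/34.7163 = 0.8042
  (8 − 10.0385)²/10.0385 = 0.4140
  (28 − 27.6058)²/27.6058 = 0.0056
  (24 − 20.3606)²/20.3606 = 0.6505
  (43 − 48.2837)²/48.2837 = 0.5782
  (16 − 13.9615)²/13.9615 = 0.2976
  (38 − 38.3942)²/38.3942 = 0.0040
χ² = 0.9048 + 0.8042 + 0.4140 + 0.0056 + 0.6505 + 0.5782 + 0.2976 + 0.0040 = 3.659

3.659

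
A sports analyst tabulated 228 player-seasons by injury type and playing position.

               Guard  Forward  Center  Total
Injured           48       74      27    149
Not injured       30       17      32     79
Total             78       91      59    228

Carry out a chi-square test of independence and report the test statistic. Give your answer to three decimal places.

20.745

Grand total N = 228.
Expected counts (row total × column total / N):
  Injured, Guard: 149×78/228 = 50.97368
  Injured, Forward: 149×91/228 = 59.46930
  Injured, Center: 149×59/228 = 38.55702
  Not injured, Guard: 79×78/228 = 27.02632
  Not injured, Forward: 79×91/228 = 31.53070
  Not injured, Center: 79×59/228 = 20.44298
Contributions (O − E)²/E:
  (48 − 50.97368)²/50.97368 = 0.1735
  (74 − 59.46930)²/59.46930 = 3.5504
  (27 − 38.55702)²/38.55702 = 3.4641
  (30 − 27.02632)²/27.02632 = 0.3272
  (17 − 31.53070)²/31.53070 = 6.6964
  (32 − 20.44298)²/20.44298 = 6.5335
χ² = 0.1735 + 3.5504 + 3.4641 + 0.3272 + 6.6964 + 6.5335 = 20.745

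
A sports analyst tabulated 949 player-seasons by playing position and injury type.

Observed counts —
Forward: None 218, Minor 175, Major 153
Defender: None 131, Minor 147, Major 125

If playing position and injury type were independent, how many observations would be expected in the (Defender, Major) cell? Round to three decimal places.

118.055

Row total (Defender) = 403; column total (Major) = 278; grand total N = 949.
Expected count = (row total × column total) / N = 403 × 278 / 949 = 118.055.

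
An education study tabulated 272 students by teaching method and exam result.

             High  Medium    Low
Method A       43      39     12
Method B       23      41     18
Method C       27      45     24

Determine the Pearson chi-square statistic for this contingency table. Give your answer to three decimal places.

10.166

Row totals: 94, 82, 96. Column totals: 93, 125, 54. Grand total N = 272.
Expected counts (row total × column total / N):
  Method A, High: 94×93/272 = 32.13971
  Method A, Medium: 94×125/272 = 43.19853
  Method A, Low: 94×54/272 = 18.66176
  Method B, High: 82×93/272 = 28.03676
  Method B, Medium: 82×125/272 = 37.68382
  Method B, Low: 82×54/272 = 16.27941
  Method C, High: 96×93/272 = 32.82353
  Method C, Medium: 96×125/272 = 44.11765
  Method C, Low: 96×54/272 = 19.05882
Contributions (O − E)²/E:
  (43 − 32.13971)²/32.13971 = 3.6698
  (39 − 43.19853)²/43.19853 = 0.4081
  (12 − 18.66176)²/18.66176 = 2.3781
  (23 − 28.03676)²/28.03676 = 0.9048
  (41 − 37.68382)²/37.68382 = 0.2918
  (18 − 16.27941)²/16.27941 = 0.1819
  (27 − 32.82353)²/32.82353 = 1.0332
  (45 − 44.11765)²/44.11765 = 0.0176
  (24 − 19.05882)²/19.05882 = 1.2810
χ² = 3.6698 + 0.4081 + 2.3781 + 0.9048 + 0.2918 + 0.1819 + 1.0332 + 0.0176 + 1.2810 = 10.166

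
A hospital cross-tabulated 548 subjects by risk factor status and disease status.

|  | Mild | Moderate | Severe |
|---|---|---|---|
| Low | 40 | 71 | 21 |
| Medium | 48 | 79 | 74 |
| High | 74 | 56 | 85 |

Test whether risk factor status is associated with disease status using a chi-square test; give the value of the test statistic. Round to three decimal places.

36.347

Row totals: 132, 201, 215. Column totals: 162, 206, 180. Grand total N = 548.
Expected counts (row total × column total / N):
  Low, Mild: 132×162/548 = 39.0219
  Low, Moderate: 132×206/548 = 49.6204
  Low, Severe: 132×180/548 = 43.3577
  Medium, Mild: 201×162/548 = 59.4197
  Medium, Moderate: 201×206/548 = 75.5584
  Medium, Severe: 201×180/548 = 66.0219
  High, Mild: 215×162/548 = 63.5584
  High, Moderate: 215×206/548 = 80.8212
  High, Severe: 215×180/548 = 70.6204
Contributions (O − E)²/E:
  (40 − 39.0219)²/39.0219 = 0.0245
  (71 − 49.6204)²/49.6204 = 9.2117
  (21 − 43.3577)²/43.3577 = 11.5289
  (48 − 59.4197)²/59.4197 = 2.1947
  (79 − 75.5584)²/75.5584 = 0.1568
  (74 − 66.0219)²/66.0219 = 0.9641
  (74 − 63.5584)²/63.5584 = 1.7154
  (56 − 80.8212)²/80.8212 = 7.6229
  (85 − 70.6204)²/70.6204 = 2.9279
χ² = 0.0245 + 9.2117 + 11.5289 + 2.1947 + 0.1568 + 0.9641 + 1.7154 + 7.6229 + 2.9279 = 36.347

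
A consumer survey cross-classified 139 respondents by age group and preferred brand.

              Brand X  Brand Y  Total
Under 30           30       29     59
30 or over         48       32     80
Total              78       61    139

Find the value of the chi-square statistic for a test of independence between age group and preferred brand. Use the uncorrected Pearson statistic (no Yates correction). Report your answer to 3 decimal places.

1.155

Grand total N = 139.
Expected counts (row total × column total / N):
  Under 30, Brand X: 59×78/139 = 33.1079
  Under 30, Brand Y: 59×61/139 = 25.8921
  30 or over, Brand X: 80×78/139 = 44.8921
  30 or over, Brand Y: 80×61/139 = 35.1079
Contributions (O − E)²/E:
  (30 − 33.1079)²/33.1079 = 0.2917
  (29 − 25.8921)²/25.8921 = 0.3730
  (48 − 44.8921)²/44.8921 = 0.2152
  (32 − 35.1079)²/35.1079 = 0.2751
χ² = 0.2917 + 0.3730 + 0.2152 + 0.2751 = 1.155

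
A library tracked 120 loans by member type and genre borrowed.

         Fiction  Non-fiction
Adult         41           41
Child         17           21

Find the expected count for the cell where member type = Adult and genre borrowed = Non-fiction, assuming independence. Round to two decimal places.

42.37

Row total (Adult) = 82; column total (Non-fiction) = 62; grand total N = 120.
Expected count = (row total × column total) / N = 82 × 62 / 120 = 42.37.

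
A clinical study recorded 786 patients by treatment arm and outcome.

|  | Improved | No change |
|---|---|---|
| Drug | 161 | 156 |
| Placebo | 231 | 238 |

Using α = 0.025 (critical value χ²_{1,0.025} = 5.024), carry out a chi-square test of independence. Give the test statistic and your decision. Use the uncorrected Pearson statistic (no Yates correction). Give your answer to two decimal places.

0.18; fail to reject H₀

Row totals: 317, 469. Column totals: 392, 394. Grand total N = 786.
Expected counts (row total × column total / N):
  Drug, Improved: 317×392/786 = 158.097
  Drug, No change: 317×394/786 = 158.903
  Placebo, Improved: 469×392/786 = 233.903
  Placebo, No change: 469×394/786 = 235.097
Contributions (O − E)²/E:
  (161 − 158.097)²/158.097 = 0.0533
  (156 − 158.903)²/158.903 = 0.0530
  (231 − 233.903)²/233.903 = 0.0360
  (238 − 235.097)²/235.097 = 0.0358
χ² = 0.0533 + 0.0530 + 0.0360 + 0.0358 = 0.18
df = (2−1)(2−1) = 1. Since 0.18 < 5.024, fail to reject the null hypothesis of independence at α = 0.025.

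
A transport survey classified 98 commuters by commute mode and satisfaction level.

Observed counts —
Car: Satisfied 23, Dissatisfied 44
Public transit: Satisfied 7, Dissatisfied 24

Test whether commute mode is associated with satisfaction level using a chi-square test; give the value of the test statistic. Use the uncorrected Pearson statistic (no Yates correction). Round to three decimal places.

1.377

Row totals: 67, 31. Column totals: 30, 68. Grand total N = 98.
Expected counts (row total × column total / N):
  Car, Satisfied: 67×30/98 = 20.5102
  Car, Dissatisfied: 67×68/98 = 46.4898
  Public transit, Satisfied: 31×30/98 = 9.4898
  Public transit, Dissatisfied: 31×68/98 = 21.5102
Contributions (O − E)²/E:
  (23 − 20.5102)²/20.5102 = 0.3022
  (44 − 46.4898)²/46.4898 = 0.1333
  (7 − 9.4898)²/9.4898 = 0.6532
  (24 − 21.5102)²/21.5102 = 0.2882
χ² = 0.3022 + 0.1333 + 0.6532 + 0.2882 = 1.377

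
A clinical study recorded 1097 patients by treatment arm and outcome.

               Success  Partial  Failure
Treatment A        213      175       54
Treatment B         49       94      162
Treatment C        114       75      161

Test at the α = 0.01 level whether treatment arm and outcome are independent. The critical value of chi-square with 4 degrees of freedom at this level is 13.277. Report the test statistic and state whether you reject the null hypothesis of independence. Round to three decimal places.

Row totals: 442, 305, 350. Column totals: 376, 344, 377. Grand total N = 1097.
Expected counts (row total × column total / N):
  Treatment A, Success: 442×376/1097 = 151.4968
  Treatment A, Partial: 442×344/1097 = 138.6035
  Treatment A, Failure: 442×377/1097 = 151.8997
  Treatment B, Success: 305×376/1097 = 104.5397
  Treatment B, Partial: 305×344/1097 = 95.6427
  Treatment B, Failure: 305×377/1097 = 104.8177
  Treatment C, Success: 350×376/1097 = 119.9635
  Treatment C, Partial: 350×344/1097 = 109.7539
  Treatment C, Failure: 350×377/1097 = 120.2826
Contributions (O − E)²/E:
  (213 − 151.4968)²/151.4968 = 24.9685
  (175 − 138.6035)²/138.6035 = 9.5575
  (54 − 151.8997)²/151.8997 = 63.0966
  (49 − 104.5397)²/104.5397 = 29.5071
  (94 − 95.6427)²/95.6427 = 0.0282
  (162 − 104.8177)²/104.8177 = 31.1953
  (114 − 119.9635)²/119.9635 = 0.2965
  (75 − 109.7539)²/109.7539 = 11.0049
  (161 − 120.2826)²/120.2826 = 13.7834
χ² = 24.9685 + 9.5575 + 63.0966 + 29.5071 + 0.0282 + 31.1953 + 0.2965 + 11.0049 + 13.7834 = 183.438
df = (3−1)(3−1) = 4. Since 183.438 > 13.277, reject the null hypothesis of independence at α = 0.01.

183.438; reject H₀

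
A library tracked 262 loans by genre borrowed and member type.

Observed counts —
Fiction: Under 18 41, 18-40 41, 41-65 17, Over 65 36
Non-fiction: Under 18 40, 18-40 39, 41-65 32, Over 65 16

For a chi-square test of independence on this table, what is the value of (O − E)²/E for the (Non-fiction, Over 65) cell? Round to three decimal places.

Row total (Non-fiction) = 127; column total (Over 65) = 52; N = 262.
Expected count E = 127 × 52 / 262 = 25.2061.
Contribution = (O − E)²/E = (16 − 25.2061)² / 25.2061 = 3.362.

3.362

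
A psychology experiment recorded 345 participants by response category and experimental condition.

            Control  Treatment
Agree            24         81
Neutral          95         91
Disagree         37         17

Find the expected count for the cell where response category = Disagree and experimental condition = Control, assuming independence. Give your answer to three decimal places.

24.417

Row total (Disagree) = 54; column total (Control) = 156; grand total N = 345.
Expected count = (row total × column total) / N = 54 × 156 / 345 = 24.417.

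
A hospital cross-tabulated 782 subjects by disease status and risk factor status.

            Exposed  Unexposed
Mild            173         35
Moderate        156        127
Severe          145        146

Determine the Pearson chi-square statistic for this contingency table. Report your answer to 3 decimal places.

62.093

Row totals: 208, 283, 291. Column totals: 474, 308. Grand total N = 782.
Expected counts (row total × column total / N):
  Mild, Exposed: 208×474/782 = 126.0767
  Mild, Unexposed: 208×308/782 = 81.9233
  Moderate, Exposed: 283×474/782 = 171.5371
  Moderate, Unexposed: 283×308/782 = 111.4629
  Severe, Exposed: 291×474/782 = 176.3862
  Severe, Unexposed: 291×308/782 = 114.6138
Contributions (O − E)²/E:
  (173 − 126.0767)²/126.0767 = 17.4639
  (35 − 81.9233)²/81.9233 = 26.8763
  (156 − 171.5371)²/171.5371 = 1.4073
  (127 − 111.4629)²/111.4629 = 2.1658
  (145 − 176.3862)²/176.3862 = 5.5849
  (146 − 114.6138)²/114.6138 = 8.5949
χ² = 17.4639 + 26.8763 + 1.4073 + 2.1658 + 5.5849 + 8.5949 = 62.093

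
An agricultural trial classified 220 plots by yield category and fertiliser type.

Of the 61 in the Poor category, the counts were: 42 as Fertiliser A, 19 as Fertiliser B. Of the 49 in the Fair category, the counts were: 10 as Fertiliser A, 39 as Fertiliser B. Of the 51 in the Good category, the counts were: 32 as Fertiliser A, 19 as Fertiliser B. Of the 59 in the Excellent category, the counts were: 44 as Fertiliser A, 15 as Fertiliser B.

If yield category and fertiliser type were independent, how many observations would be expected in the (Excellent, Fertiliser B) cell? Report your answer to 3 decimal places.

24.673

Row total (Excellent) = 59; column total (Fertiliser B) = 92; grand total N = 220.
Expected count = (row total × column total) / N = 59 × 92 / 220 = 24.673.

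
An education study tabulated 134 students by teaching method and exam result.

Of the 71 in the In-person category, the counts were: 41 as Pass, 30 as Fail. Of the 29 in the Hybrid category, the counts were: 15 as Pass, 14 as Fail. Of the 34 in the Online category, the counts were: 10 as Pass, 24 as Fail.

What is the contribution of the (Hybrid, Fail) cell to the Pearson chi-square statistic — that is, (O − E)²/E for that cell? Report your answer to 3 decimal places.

Row total (Hybrid) = 29; column total (Fail) = 68; N = 134.
Expected count E = 29 × 68 / 134 = 14.7164.
Contribution = (O − E)²/E = (14 − 14.7164)² / 14.7164 = 0.035.

0.035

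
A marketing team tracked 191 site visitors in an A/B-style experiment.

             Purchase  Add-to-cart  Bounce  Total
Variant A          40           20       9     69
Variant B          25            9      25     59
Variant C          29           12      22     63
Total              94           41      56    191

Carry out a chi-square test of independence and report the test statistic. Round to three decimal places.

Grand total N = 191.
Expected counts (row total × column total / N):
  Variant A, Purchase: 69×94/191 = 33.9581
  Variant A, Add-to-cart: 69×41/191 = 14.8115
  Variant A, Bounce: 69×56/191 = 20.2304
  Variant B, Purchase: 59×94/191 = 29.0366
  Variant B, Add-to-cart: 59×41/191 = 12.6649
  Variant B, Bounce: 59×56/191 = 17.2984
  Variant C, Purchase: 63×94/191 = 31.0052
  Variant C, Add-to-cart: 63×41/191 = 13.5236
  Variant C, Bounce: 63×56/191 = 18.4712
Contributions (O − E)²/E:
  (40 − 33.9581)²/33.9581 = 1.0750
  (20 − 14.8115)²/14.8115 = 1.8175
  (9 − 20.2304)²/20.2304 = 6.2343
  (25 − 29.0366)²/29.0366 = 0.5612
  (9 − 12.6649)²/12.6649 = 1.0605
  (25 − 17.2984)²/17.2984 = 3.4289
  (29 − 31.0052)²/31.0052 = 0.1297
  (12 − 13.5236)²/13.5236 = 0.1717
  (22 − 18.4712)²/18.4712 = 0.6742
χ² = 1.0750 + 1.8175 + 6.2343 + 0.5612 + 1.0605 + 3.4289 + 0.1297 + 0.1717 + 0.6742 = 15.153

15.153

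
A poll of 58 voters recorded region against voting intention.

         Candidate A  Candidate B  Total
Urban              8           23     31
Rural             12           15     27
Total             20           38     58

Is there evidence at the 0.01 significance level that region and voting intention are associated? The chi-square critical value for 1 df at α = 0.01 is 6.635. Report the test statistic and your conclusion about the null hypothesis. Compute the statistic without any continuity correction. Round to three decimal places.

2.219; fail to reject H₀

Grand total N = 58.
Expected counts (row total × column total / N):
  Urban, Candidate A: 31×20/58 = 10.6897
  Urban, Candidate B: 31×38/58 = 20.3103
  Rural, Candidate A: 27×20/58 = 9.3103
  Rural, Candidate B: 27×38/58 = 17.6897
Contributions (O − E)²/E:
  (8 − 10.6897)²/10.6897 = 0.6768
  (23 − 20.3103)²/20.3103 = 0.3562
  (12 − 9.3103)²/9.3103 = 0.7770
  (15 − 17.6897)²/17.6897 = 0.4090
χ² = 0.6768 + 0.3562 + 0.7770 + 0.4090 = 2.219
df = (2−1)(2−1) = 1. Since 2.219 < 6.635, fail to reject the null hypothesis of independence at α = 0.01.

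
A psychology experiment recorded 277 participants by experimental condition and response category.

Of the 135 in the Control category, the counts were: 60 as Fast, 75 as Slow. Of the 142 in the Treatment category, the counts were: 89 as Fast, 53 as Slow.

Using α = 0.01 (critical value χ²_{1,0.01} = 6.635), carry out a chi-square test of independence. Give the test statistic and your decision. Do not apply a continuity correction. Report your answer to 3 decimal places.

9.255; reject H₀

Row totals: 135, 142. Column totals: 149, 128. Grand total N = 277.
Expected counts (row total × column total / N):
  Control, Fast: 135×149/277 = 72.6173
  Control, Slow: 135×128/277 = 62.3827
  Treatment, Fast: 142×149/277 = 76.3827
  Treatment, Slow: 142×128/277 = 65.6173
Contributions (O − E)²/E:
  (60 − 72.6173)²/72.6173 = 2.1923
  (75 − 62.3827)²/62.3827 = 2.5519
  (89 − 76.3827)²/76.3827 = 2.0842
  (53 − 65.6173)²/65.6173 = 2.4261
χ² = 2.1923 + 2.5519 + 2.0842 + 2.4261 = 9.255
df = (2−1)(2−1) = 1. Since 9.255 > 6.635, reject the null hypothesis of independence at α = 0.01.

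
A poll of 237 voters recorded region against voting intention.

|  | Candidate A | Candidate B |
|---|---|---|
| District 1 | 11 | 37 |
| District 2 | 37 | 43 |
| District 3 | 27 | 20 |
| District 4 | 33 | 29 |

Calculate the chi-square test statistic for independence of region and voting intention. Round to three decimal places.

Row totals: 48, 80, 47, 62. Column totals: 108, 129. Grand total N = 237.
Expected counts (row total × column total / N):
  District 1, Candidate A: 48×108/237 = 21.8734
  District 1, Candidate B: 48×129/237 = 26.1266
  District 2, Candidate A: 80×108/237 = 36.4557
  District 2, Candidate B: 80×129/237 = 43.5443
  District 3, Candidate A: 47×108/237 = 21.4177
  District 3, Candidate B: 47×129/237 = 25.5823
  District 4, Candidate A: 62×108/237 = 28.2532
  District 4, Candidate B: 62×129/237 = 33.7468
Contributions (O − E)²/E:
  (11 − 21.8734)²/21.8734 = 5.4052
  (37 − 26.1266)²/26.1266 = 4.5253
  (37 − 36.4557)²/36.4557 = 0.0081
  (43 − 43.5443)²/43.5443 = 0.0068
  (27 − 21.4177)²/21.4177 = 1.4550
  (20 − 25.5823)²/25.5823 = 1.2181
  (33 − 28.2532)²/28.2532 = 0.7975
  (29 − 33.7468)²/33.7468 = 0.6677
χ² = 5.4052 + 4.5253 + 0.0081 + 0.0068 + 1.4550 + 1.2181 + 0.7975 + 0.6677 = 14.084

14.084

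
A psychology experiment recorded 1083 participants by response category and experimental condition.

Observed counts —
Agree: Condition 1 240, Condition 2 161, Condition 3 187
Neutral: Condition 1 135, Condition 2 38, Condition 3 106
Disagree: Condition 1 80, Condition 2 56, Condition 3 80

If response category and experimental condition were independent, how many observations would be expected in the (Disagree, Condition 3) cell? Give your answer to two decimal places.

Row total (Disagree) = 216; column total (Condition 3) = 373; grand total N = 1083.
Expected count = (row total × column total) / N = 216 × 373 / 1083 = 74.39.

74.39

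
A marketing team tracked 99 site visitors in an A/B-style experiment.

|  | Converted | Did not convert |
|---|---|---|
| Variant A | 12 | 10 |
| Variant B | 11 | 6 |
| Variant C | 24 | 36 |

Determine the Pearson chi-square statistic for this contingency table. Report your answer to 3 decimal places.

3.810

Row totals: 22, 17, 60. Column totals: 47, 52. Grand total N = 99.
Expected counts (row total × column total / N):
  Variant A, Converted: 22×47/99 = 10.4444
  Variant A, Did not convert: 22×52/99 = 11.5556
  Variant B, Converted: 17×47/99 = 8.0707
  Variant B, Did not convert: 17×52/99 = 8.9293
  Variant C, Converted: 60×47/99 = 28.4848
  Variant C, Did not convert: 60×52/99 = 31.5152
Contributions (O − E)²/E:
  (12 − 10.4444)²/10.4444 = 0.2317
  (10 − 11.5556)²/11.5556 = 0.2094
  (11 − 8.0707)²/8.0707 = 1.0632
  (6 − 8.9293)²/8.9293 = 0.9610
  (24 − 28.4848)²/28.4848 = 0.7061
  (36 − 31.5152)²/31.5152 = 0.6382
χ² = 0.2317 + 0.2094 + 1.0632 + 0.9610 + 0.7061 + 0.6382 = 3.810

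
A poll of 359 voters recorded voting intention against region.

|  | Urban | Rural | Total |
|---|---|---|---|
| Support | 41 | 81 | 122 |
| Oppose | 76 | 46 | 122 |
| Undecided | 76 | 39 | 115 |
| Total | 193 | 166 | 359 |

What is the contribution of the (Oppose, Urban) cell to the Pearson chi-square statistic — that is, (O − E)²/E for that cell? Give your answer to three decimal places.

1.653

Row total (Oppose) = 122; column total (Urban) = 193; N = 359.
Expected count E = 122 × 193 / 359 = 65.5877.
Contribution = (O − E)²/E = (76 − 65.5877)² / 65.5877 = 1.653.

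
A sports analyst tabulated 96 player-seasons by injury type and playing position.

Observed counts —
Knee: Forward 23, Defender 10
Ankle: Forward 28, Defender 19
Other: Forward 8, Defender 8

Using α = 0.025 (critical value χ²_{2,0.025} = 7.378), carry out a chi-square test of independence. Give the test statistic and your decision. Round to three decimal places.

Row totals: 33, 47, 16. Column totals: 59, 37. Grand total N = 96.
Expected counts (row total × column total / N):
  Knee, Forward: 33×59/96 = 20.2812
  Knee, Defender: 33×37/96 = 12.7188
  Ankle, Forward: 47×59/96 = 28.8854
  Ankle, Defender: 47×37/96 = 18.1146
  Other, Forward: 16×59/96 = 9.8333
  Other, Defender: 16×37/96 = 6.1667
Contributions (O − E)²/E:
  (23 − 20.2812)²/20.2812 = 0.3645
  (10 − 12.7188)²/12.7188 = 0.5812
  (28 − 28.8854)²/28.8854 = 0.0271
  (19 − 18.1146)²/18.1146 = 0.0433
  (8 − 9.8333)²/9.8333 = 0.3418
  (8 − 6.1667)²/6.1667 = 0.5450
χ² = 0.3645 + 0.5812 + 0.0271 + 0.0433 + 0.3418 + 0.5450 = 1.903
df = (3−1)(2−1) = 2. Since 1.903 < 7.378, fail to reject the null hypothesis of independence at α = 0.025.

1.903; fail to reject H₀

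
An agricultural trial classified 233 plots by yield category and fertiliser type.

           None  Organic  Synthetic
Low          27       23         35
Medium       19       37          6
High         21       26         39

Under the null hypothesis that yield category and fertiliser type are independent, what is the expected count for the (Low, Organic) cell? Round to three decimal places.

Row total (Low) = 85; column total (Organic) = 86; grand total N = 233.
Expected count = (row total × column total) / N = 85 × 86 / 233 = 31.373.

31.373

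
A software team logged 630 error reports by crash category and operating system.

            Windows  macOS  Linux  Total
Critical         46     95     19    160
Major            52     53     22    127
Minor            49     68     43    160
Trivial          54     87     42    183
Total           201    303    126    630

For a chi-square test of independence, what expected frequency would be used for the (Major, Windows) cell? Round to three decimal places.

40.519

Row total (Major) = 127; column total (Windows) = 201; grand total N = 630.
Expected count = (row total × column total) / N = 127 × 201 / 630 = 40.519.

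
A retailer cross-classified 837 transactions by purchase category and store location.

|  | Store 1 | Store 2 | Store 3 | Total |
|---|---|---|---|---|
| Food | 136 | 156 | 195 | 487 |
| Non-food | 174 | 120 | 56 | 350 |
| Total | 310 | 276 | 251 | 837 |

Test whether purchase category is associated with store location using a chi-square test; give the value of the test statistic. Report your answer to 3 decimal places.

Grand total N = 837.
Expected counts (row total × column total / N):
  Food, Store 1: 487×310/837 = 180.3704
  Food, Store 2: 487×276/837 = 160.5878
  Food, Store 3: 487×251/837 = 146.0418
  Non-food, Store 1: 350×310/837 = 129.6296
  Non-food, Store 2: 350×276/837 = 115.4122
  Non-food, Store 3: 350×251/837 = 104.9582
Contributions (O − E)²/E:
  (136 − 180.3704)²/180.3704 = 10.9149
  (156 − 160.5878)²/160.5878 = 0.1311
  (195 − 146.0418)²/146.0418 = 16.4125
  (174 − 129.6296)²/129.6296 = 15.1874
  (120 − 115.4122)²/115.4122 = 0.1824
  (56 − 104.9582)²/104.9582 = 22.8368
χ² = 10.9149 + 0.1311 + 16.4125 + 15.1874 + 0.1824 + 22.8368 = 65.665

65.665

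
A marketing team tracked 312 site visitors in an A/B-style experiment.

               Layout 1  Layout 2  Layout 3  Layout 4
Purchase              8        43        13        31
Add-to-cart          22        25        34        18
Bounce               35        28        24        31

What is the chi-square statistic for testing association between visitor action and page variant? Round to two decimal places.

Row totals: 95, 99, 118. Column totals: 65, 96, 71, 80. Grand total N = 312.
Expected counts (row total × column total / N):
  Purchase, Layout 1: 95×65/312 = 19.792
  Purchase, Layout 2: 95×96/312 = 29.231
  Purchase, Layout 3: 95×71/312 = 21.619
  Purchase, Layout 4: 95×80/312 = 24.359
  Add-to-cart, Layout 1: 99×65/312 = 20.625
  Add-to-cart, Layout 2: 99×96/312 = 30.462
  Add-to-cart, Layout 3: 99×71/312 = 22.529
  Add-to-cart, Layout 4: 99×80/312 = 25.385
  Bounce, Layout 1: 118×65/312 = 24.583
  Bounce, Layout 2: 118×96/312 = 36.308
  Bounce, Layout 3: 118×71/312 = 26.853
  Bounce, Layout 4: 118×80/312 = 30.256
Contributions (O − E)²/E:
  (8 − 19.792)²/19.792 = 7.0256
  (43 − 29.231)²/29.231 = 6.4858
  (13 − 21.619)²/21.619 = 3.4362
  (31 − 24.359)²/24.359 = 1.8105
  (22 − 20.625)²/20.625 = 0.0917
  (25 − 30.462)²/30.462 = 0.9794
  (34 − 22.529)²/22.529 = 5.8406
  (18 − 25.385)²/25.385 = 2.1484
  (35 − 24.583)²/24.583 = 4.4142
  (28 − 36.308)²/36.308 = 1.9010
  (24 − 26.853)²/26.853 = 0.3031
  (31 − 30.256)²/30.256 = 0.0183
χ² = 7.0256 + 6.4858 + 3.4362 + 1.8105 + 0.0917 + 0.9794 + 5.8406 + 2.1484 + 4.4142 + 1.9010 + 0.3031 + 0.0183 = 34.45

34.45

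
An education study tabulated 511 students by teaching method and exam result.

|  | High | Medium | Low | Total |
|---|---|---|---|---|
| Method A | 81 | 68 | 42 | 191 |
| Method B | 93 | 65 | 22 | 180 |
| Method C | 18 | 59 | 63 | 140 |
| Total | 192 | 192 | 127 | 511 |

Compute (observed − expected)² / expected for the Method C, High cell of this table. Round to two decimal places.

Row total (Method C) = 140; column total (High) = 192; N = 511.
Expected count E = 140 × 192 / 511 = 52.6027.
Contribution = (O − E)²/E = (18 − 52.6027)² / 52.6027 = 22.76.

22.76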